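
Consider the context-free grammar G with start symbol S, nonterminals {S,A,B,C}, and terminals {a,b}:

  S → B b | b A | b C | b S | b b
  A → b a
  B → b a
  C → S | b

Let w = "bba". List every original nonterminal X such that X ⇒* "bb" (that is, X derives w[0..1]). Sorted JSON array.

CNF form of G:
  S -> B T0 | T0 A | T0 C | T0 S | T0 T0
  A -> T0 T1
  B -> T0 T1
  C -> B T0 | T0 A | T0 C | T0 S | T0 T0 | b
  T0 -> b
  T1 -> a

Fill CYK table bottom-up — only the sub-triangle for w[0..1]:
  [0..0]={C,T0}  "b"  orig:{C}
  [1..1]={C,T0}  "b"  orig:{C}
  [0..1]={C,S}  "bb"

Original NTs in T[0,1] deriving "bb": ["C", "S"]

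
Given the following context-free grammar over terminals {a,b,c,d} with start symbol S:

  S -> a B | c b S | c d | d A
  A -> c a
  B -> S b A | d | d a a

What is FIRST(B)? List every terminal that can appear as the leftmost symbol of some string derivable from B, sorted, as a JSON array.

FIRST sets, iterate to fixpoint:
round 1:
  A via A→c a: +{c}
  B via B→d: +{d}
  S via S→a B: +{a}
  S via S→c b S: +{c}
  S via S→d A: +{d}
  FIRST[S]={a,c,d}  FIRST[A]={c}  FIRST[B]={d}
round 2:
  B via B→S b A: +{a,c}
  FIRST[S]={a,c,d}  FIRST[A]={c}  FIRST[B]={a,c,d}
round 3: (stable)
  FIRST[S]={a,c,d}  FIRST[A]={c}  FIRST[B]={a,c,d}

FIRST(B) = ["a", "c", "d"]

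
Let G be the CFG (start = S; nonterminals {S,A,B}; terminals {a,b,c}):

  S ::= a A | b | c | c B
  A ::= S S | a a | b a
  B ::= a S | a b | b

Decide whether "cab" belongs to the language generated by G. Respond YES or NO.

Convert to CNF:
  S -> T0 A | T2 B | b | c
  A -> S S | T0 T0 | T1 T0
  B -> T0 S | T0 T1 | b
  T0 -> a
  T1 -> b
  T2 -> c

CYK fill:
  cell(0,0) c: {S,T2}  orig:{S}
  cell(1,1) a: {T0}  orig:{}
  cell(2,2) b: {B,S,T1}  orig:{B,S}
  cell(0,1) ca: ∅
  cell(1,2) ab: {B}
  cell(0,2) cab: {S}

S ∈ T[0,2] ⇒ YES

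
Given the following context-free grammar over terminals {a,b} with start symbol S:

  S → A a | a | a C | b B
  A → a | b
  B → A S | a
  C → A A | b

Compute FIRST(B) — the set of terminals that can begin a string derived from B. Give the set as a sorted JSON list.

FIRST iteration:
[1]
  A via A→a: +{a}
  A via A→b: +{b}
  B via B→A S: +{a,b}
  C via C→A A: +{a,b}
  S via S→A a: +{a,b}
  S: {a,b}  A: {a,b}  B: {a,b}  C: {a,b}
[2] done
  S: {a,b}  A: {a,b}  B: {a,b}  C: {a,b}

FIRST(B) = ["a", "b"]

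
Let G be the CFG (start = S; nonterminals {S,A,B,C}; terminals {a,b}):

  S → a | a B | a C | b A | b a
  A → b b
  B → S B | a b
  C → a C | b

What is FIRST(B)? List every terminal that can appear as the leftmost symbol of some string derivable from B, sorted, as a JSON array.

FIRST sets, iterate to fixpoint:
round 1:
  A via A→b b: +{b}
  B via B→a b: +{a}
  C via C→a C: +{a}
  C via C→b: +{b}
  S via S→a: +{a}
  S via S→b A: +{b}
  FIRST(S)={a,b}  FIRST(A)={b}  FIRST(B)={a}  FIRST(C)={a,b}
round 2:
  B via B→S B: +{b}
  FIRST(S)={a,b}  FIRST(A)={b}  FIRST(B)={a,b}  FIRST(C)={a,b}
round 3: — fixpoint
  FIRST(S)={a,b}  FIRST(A)={b}  FIRST(B)={a,b}  FIRST(C)={a,b}

FIRST(B) = ["a", "b"]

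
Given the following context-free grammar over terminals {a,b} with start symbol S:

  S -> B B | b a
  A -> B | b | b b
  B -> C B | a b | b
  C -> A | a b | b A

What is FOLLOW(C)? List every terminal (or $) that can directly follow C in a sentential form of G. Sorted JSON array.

FIRST sets, iterate to fixpoint:
pass 1:
  A via A→b: +{b}
  B via B→a b: +{a}
  B via B→b: +{b}
  C via C→A: +{b}
  C via C→a b: +{a}
  S via S→B B: +{a,b}
  S: {a,b}  A: {b}  B: {a,b}  C: {a,b}
pass 2:
  A via A→B: +{a}
  S: {a,b}  A: {a,b}  B: {a,b}  C: {a,b}
pass 3: done
  S: {a,b}  A: {a,b}  B: {a,b}  C: {a,b}

FOLLOW sets:
FOLLOW(S) := {$}
pass 1:
  B→C B: FOLLOW(C) ⊇ FIRST(B) = {a,b}; new: +{a,b}
  C→A: FOLLOW(A) ⊇ FOLLOW(C) ⊇ {a,b}; new: +{a,b}
  S→B B: FOLLOW(B) ⊇ FIRST(B) = {a,b}; new: +{a,b}
  S→B B: FOLLOW(B) ⊇ FOLLOW(S) ⊇ {$}; new: +{$}
  FOLLOW[S]={$}  FOLLOW[A]={a,b}  FOLLOW[B]={$,a,b}  FOLLOW[C]={a,b}
pass 2: (stable)
  FOLLOW[S]={$}  FOLLOW[A]={a,b}  FOLLOW[B]={$,a,b}  FOLLOW[C]={a,b}

FOLLOW(C) = ["a", "b"]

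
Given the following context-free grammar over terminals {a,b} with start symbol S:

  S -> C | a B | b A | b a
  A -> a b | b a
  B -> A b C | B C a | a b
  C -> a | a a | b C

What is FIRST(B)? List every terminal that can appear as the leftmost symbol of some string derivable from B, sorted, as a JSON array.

FIRST sets, iterate to fixpoint:
[1]
  A via A→a b: +{a}
  A via A→b a: +{b}
  B via B→A b C: +{a,b}
  C via C→a: +{a}
  C via C→b C: +{b}
  S via S→C: +{a,b}
  FIRST(S)={a,b}  FIRST(A)={a,b}  FIRST(B)={a,b}  FIRST(C)={a,b}
[2] done
  FIRST(S)={a,b}  FIRST(A)={a,b}  FIRST(B)={a,b}  FIRST(C)={a,b}

FIRST(B) = ["a", "b"]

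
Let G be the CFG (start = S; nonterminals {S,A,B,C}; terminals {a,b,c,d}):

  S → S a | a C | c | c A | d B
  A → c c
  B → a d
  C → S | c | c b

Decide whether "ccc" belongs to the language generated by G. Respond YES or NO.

CNF form of G:
  S -> S T1 | T0 A | T1 C | T2 B | c
  A -> T0 T0
  B -> T1 T2
  C -> S T1 | T0 A | T0 T3 | T1 C | T2 B | c
  T0 -> c
  T1 -> a
  T2 -> d
  T3 -> b

CYK fill:
  cell(0,0) c: {C,S,T0}  orig:{C,S}
  cell(1,1) c: {C,S,T0}  orig:{C,S}
  cell(2,2) c: {C,S,T0}  orig:{C,S}
  cell(0,1) cc: {A}
  cell(1,2) cc: {A}
  cell(0,2) ccc: {C,S}

S ∈ T[0,2] ⇒ YES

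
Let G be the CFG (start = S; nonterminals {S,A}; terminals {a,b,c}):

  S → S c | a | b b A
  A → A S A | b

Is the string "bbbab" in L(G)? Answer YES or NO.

CNF form of G:
  S -> S T0 | T1 X3 | a
  A -> A X2 | b
  T0 -> c
  T1 -> b
  X2 -> S A
  X3 -> T1 A

CYK fill:
  cell(0,0) b: {A,T1}  orig:{A}
  cell(1,1) b: {A,T1}  orig:{A}
  cell(2,2) b: {A,T1}  orig:{A}
  cell(3,3) a: {S}
  cell(4,4) b: {A,T1}  orig:{A}
  cell(0,1) bb: {X3}  orig:{}
  cell(1,2) bb: {X3}  orig:{}
  cell(2,3) ba: ∅
  cell(3,4) ab: {X2}  orig:{}
  cell(0,2) bbb: {S}
  cell(1,3) bba: ∅
  cell(2,4) bab: {A}
  cell(0,3) bbba: ∅
  cell(1,4) bbab: {X3}  orig:{}
  cell(0,4) bbbab: {S}

S ∈ T[0,4] ⇒ YES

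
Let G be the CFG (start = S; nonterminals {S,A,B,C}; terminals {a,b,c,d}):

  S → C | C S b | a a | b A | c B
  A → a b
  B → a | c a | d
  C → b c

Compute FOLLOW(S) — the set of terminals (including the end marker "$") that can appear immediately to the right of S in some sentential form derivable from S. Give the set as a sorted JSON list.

FIRST sets, iterate to fixpoint:
pass 1:
  A via A→a b: +{a}
  B via B→a: +{a}
  B via B→c a: +{c}
  B via B→d: +{d}
  C via C→b c: +{b}
  S via S→C: +{b}
  S via S→a a: +{a}
  S via S→c B: +{c}
  S: {a,b,c}  A: {a}  B: {a,c,d}  C: {b}
pass 2: — fixpoint
  S: {a,b,c}  A: {a}  B: {a,c,d}  C: {b}

Compute FOLLOW by fixpoint:
seed FOLLOW(S) with $
pass 1:
  S→C: FOLLOW(C) ⊇ FOLLOW(S) ⊇ {$}; new: +{$}
  S→C S b: FOLLOW(C) ⊇ FIRST(S) = {a,b,c}; new: +{a,b,c}
  S→C S b: FOLLOW(S) ⊇ FIRST(b) = {b}; new: +{b}
  S→b A: FOLLOW(A) ⊇ FOLLOW(S) ⊇ {$,b}; new: +{$,b}
  S→c B: FOLLOW(B) ⊇ FOLLOW(S) ⊇ {$,b}; new: +{$,b}
  FOLLOW[S]={$,b}  FOLLOW[A]={$,b}  FOLLOW[B]={$,b}  FOLLOW[C]={$,a,b,c}
pass 2: (stable)
  FOLLOW[S]={$,b}  FOLLOW[A]={$,b}  FOLLOW[B]={$,b}  FOLLOW[C]={$,a,b,c}

FOLLOW(S) = ["$", "b"]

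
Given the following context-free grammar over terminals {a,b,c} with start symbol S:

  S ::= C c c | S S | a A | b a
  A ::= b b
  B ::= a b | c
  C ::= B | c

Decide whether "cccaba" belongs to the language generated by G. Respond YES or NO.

Convert to CNF:
  S -> C X3 | S S | T0 T1 | T1 A
  A -> T0 T0
  B -> T1 T0 | c
  C -> T1 T0 | c
  T0 -> b
  T1 -> a
  T2 -> c
  X3 -> T2 T2

CYK table (by increasing span):
  T[0,0] 'c' = {B,C,T2}  orig:{B,C}
  T[1,1] 'c' = {B,C,T2}  orig:{B,C}
  T[2,2] 'c' = {B,C,T2}  orig:{B,C}
  T[3,3] 'a' = {T1}  orig:{}
  T[4,4] 'b' = {T0}  orig:{}
  T[5,5] 'a' = {T1}  orig:{}
  T[0,1] 'cc' = {X3}  orig:{}
  T[1,2] 'cc' = {X3}  orig:{}
  T[2,3] 'ca' = ∅
  T[3,4] 'ab' = {B,C}
  T[4,5] 'ba' = {S}
  T[0,2] 'ccc' = {S}
  T[1,3] 'cca' = ∅
  T[2,4] 'cab' = ∅
  T[3,5] 'aba' = ∅
  T[0,3] 'ccca' = ∅
  T[1,4] 'ccab' = ∅
  T[2,5] 'caba' = ∅
  T[0,4] 'cccab' = ∅
  T[1,5] 'ccaba' = ∅
  T[0,5] 'cccaba' = ∅

S ∉ T[0,5] ⇒ NO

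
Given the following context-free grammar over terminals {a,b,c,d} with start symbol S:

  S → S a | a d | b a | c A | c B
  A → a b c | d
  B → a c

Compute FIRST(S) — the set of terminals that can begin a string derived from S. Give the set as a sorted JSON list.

Compute FIRST by fixpoint:
round 1:
  A via A→a b c: +{a}
  A via A→d: +{d}
  B via B→a c: +{a}
  S via S→a d: +{a}
  S via S→b a: +{b}
  S via S→c A: +{c}
  FIRST(S)={a,b,c}  FIRST(A)={a,d}  FIRST(B)={a}
round 2: done
  FIRST(S)={a,b,c}  FIRST(A)={a,d}  FIRST(B)={a}

FIRST(S) = ["a", "b", "c"]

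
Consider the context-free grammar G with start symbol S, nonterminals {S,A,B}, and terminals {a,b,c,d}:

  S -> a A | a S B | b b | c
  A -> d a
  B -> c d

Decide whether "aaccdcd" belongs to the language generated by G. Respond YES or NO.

CNF form of G:
  S -> T1 A | T1 X4 | T3 T3 | c
  A -> T0 T1
  B -> T2 T0
  T0 -> d
  T1 -> a
  T2 -> c
  T3 -> b
  X4 -> S B

CYK fill:
  T[0,0] 'a' = {T1}  orig:{}
  T[1,1] 'a' = {T1}  orig:{}
  T[2,2] 'c' = {S,T2}  orig:{S}
  T[3,3] 'c' = {S,T2}  orig:{S}
  T[4,4] 'd' = {T0}  orig:{}
  T[5,5] 'c' = {S,T2}  orig:{S}
  T[6,6] 'd' = {T0}  orig:{}
  T[0,1] 'aa' = ∅
  T[1,2] 'ac' = ∅
  T[2,3] 'cc' = ∅
  T[3,4] 'cd' = {B}
  T[4,5] 'dc' = ∅
  T[5,6] 'cd' = {B}
  T[0,2] 'aac' = ∅
  T[1,3] 'acc' = ∅
  T[2,4] 'ccd' = {X4}  orig:{}
  T[3,5] 'cdc' = ∅
  T[4,6] 'dcd' = ∅
  T[0,3] 'aacc' = ∅
  T[1,4] 'accd' = {S}
  T[2,5] 'ccdc' = ∅
  T[3,6] 'cdcd' = ∅
  T[0,4] 'aaccd' = ∅
  T[1,5] 'accdc' = ∅
  T[2,6] 'ccdcd' = ∅
  T[0,5] 'aaccdc' = ∅
  T[1,6] 'accdcd' = {X4}  orig:{}
  T[0,6] 'aaccdcd' = {S}

S ∈ T[0,6] ⇒ YES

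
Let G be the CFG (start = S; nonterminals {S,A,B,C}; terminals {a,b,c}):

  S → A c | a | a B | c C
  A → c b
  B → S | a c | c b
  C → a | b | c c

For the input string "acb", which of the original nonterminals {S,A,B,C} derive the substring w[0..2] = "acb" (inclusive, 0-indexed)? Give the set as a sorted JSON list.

Convert to CNF:
  S -> A T0 | T0 C | T2 B | a
  A -> T0 T1
  B -> A T0 | T0 C | T0 T1 | T2 B | T2 T0 | a
  C -> T0 T0 | a | b
  T0 -> c
  T1 -> b
  T2 -> a

CYK fill (cells [i..j] with 0 ≤ i ≤ j ≤ 2 only):
  cell(0,0) a: {B,C,S,T2}  orig:{B,C,S}
  cell(1,1) c: {T0}  orig:{}
  cell(2,2) b: {C,T1}  orig:{C}
  cell(0,1) ac: {B}
  cell(1,2) cb: {A,B,S}
  cell(0,2) acb: {B,S}

Original NTs in T[0,2] deriving "acb": ["B", "S"]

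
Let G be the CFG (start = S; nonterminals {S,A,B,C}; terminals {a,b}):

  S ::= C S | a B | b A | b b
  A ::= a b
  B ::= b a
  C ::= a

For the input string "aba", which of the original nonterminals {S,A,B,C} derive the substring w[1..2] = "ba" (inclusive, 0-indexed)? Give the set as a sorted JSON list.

CNF form of G:
  S -> C S | T0 B | T1 A | T1 T1
  A -> T0 T1
  B -> T1 T0
  C -> a
  T0 -> a
  T1 -> b

CYK table (by increasing span) (cells [i..j] with 1 ≤ i ≤ j ≤ 2 only):
  [1..1]={T1}  "b"  orig:{}
  [2..2]={C,T0}  "a"  orig:{C}
  [1..2]={B}  "ba"

Original NTs in T[1,2] deriving "ba": ["B"]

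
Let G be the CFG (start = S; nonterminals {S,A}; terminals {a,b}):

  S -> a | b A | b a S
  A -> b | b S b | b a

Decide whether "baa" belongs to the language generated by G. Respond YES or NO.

Convert to CNF:
  S -> T0 A | T0 X3 | a
  A -> T0 T1 | T0 X2 | b
  T0 -> b
  T1 -> a
  X2 -> S T0
  X3 -> T1 S

CYK fill:
  [0..0]={A,T0}  "b"  orig:{A}
  [1..1]={S,T1}  "a"  orig:{S}
  [2..2]={S,T1}  "a"  orig:{S}
  [0..1]={A}  "ba"
  [1..2]={X3}  "aa"  orig:{}
  [0..2]={S}  "baa"

S ∈ T[0,2] ⇒ YES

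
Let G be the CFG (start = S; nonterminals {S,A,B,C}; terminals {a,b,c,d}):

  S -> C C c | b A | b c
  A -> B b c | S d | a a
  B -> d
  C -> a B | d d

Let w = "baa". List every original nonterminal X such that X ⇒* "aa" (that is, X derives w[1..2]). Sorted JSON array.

Convert to CNF:
  S -> C X5 | T0 A | T0 T1
  A -> B X4 | S T2 | T3 T3
  B -> d
  C -> T2 T2 | T3 B
  T0 -> b
  T1 -> c
  T2 -> d
  T3 -> a
  X4 -> T0 T1
  X5 -> C T1

CYK fill, restricted to cells inside w[1..2]:
  cell(1,1) a: {T3}  orig:{}
  cell(2,2) a: {T3}  orig:{}
  cell(1,2) aa: {A}

Original NTs in T[1,2] deriving "aa": ["A"]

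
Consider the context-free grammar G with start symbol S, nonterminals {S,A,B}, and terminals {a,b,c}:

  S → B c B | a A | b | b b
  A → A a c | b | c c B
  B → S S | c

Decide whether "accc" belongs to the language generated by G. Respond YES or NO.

Convert to CNF:
  S -> B X5 | T0 A | T2 T2 | b
  A -> A X3 | T1 X4 | b
  B -> S S | c
  T0 -> a
  T1 -> c
  T2 -> b
  X3 -> T0 T1
  X4 -> T1 B
  X5 -> T1 B

CYK fill:
  T[0,0] 'a' = {T0}  orig:{}
  T[1,1] 'c' = {B,T1}  orig:{B}
  T[2,2] 'c' = {B,T1}  orig:{B}
  T[3,3] 'c' = {B,T1}  orig:{B}
  T[0,1] 'ac' = {X3}  orig:{}
  T[1,2] 'cc' = {X4,X5}  orig:{}
  T[2,3] 'cc' = {X4,X5}  orig:{}
  T[0,2] 'acc' = ∅
  T[1,3] 'ccc' = {A,S}
  T[0,3] 'accc' = {S}

S ∈ T[0,3] ⇒ YES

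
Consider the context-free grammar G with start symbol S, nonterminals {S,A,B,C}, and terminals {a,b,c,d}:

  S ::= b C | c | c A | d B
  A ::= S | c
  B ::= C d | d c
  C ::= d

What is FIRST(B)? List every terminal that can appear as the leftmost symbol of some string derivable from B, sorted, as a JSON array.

FIRST iteration:
iter 1:
  A via A→c: +{c}
  B via B→d c: +{d}
  C via C→d: +{d}
  S via S→b C: +{b}
  S via S→c: +{c}
  S via S→d B: +{d}
  S: {b,c,d}  A: {c}  B: {d}  C: {d}
iter 2:
  A via A→S: +{b,d}
  S: {b,c,d}  A: {b,c,d}  B: {d}  C: {d}
iter 3: — fixpoint
  S: {b,c,d}  A: {b,c,d}  B: {d}  C: {d}

FIRST(B) = ["d"]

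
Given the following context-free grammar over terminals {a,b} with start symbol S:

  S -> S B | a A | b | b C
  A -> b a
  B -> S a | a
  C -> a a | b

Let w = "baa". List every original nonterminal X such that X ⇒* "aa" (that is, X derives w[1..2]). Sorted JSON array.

CNF form of G:
  S -> S B | T0 C | T1 A | b
  A -> T0 T1
  B -> S T1 | a
  C -> T1 T1 | b
  T0 -> b
  T1 -> a

CYK table (by increasing span), restricted to cells inside w[1..2]:
  [1..1]={B,T1}  "a"  orig:{B}
  [2..2]={B,T1}  "a"  orig:{B}
  [1..2]={C}  "aa"

Original NTs in T[1,2] deriving "aa": ["C"]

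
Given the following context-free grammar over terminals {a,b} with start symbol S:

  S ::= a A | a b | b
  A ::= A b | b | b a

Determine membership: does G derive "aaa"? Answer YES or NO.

CNF form of G:
  S -> T1 A | T1 T0 | b
  A -> A T0 | T0 T1 | b
  T0 -> b
  T1 -> a

CYK table (by increasing span):
  T[0,0] 'a' = {T1}  orig:{}
  T[1,1] 'a' = {T1}  orig:{}
  T[2,2] 'a' = {T1}  orig:{}
  T[0,1] 'aa' = ∅
  T[1,2] 'aa' = ∅
  T[0,2] 'aaa' = ∅

S ∉ T[0,2] ⇒ NO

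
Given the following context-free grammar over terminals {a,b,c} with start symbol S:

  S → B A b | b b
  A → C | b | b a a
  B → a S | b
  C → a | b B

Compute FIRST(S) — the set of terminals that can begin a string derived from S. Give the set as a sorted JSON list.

Compute FIRST by fixpoint:
iter 1:
  A via A→b: +{b}
  B via B→a S: +{a}
  B via B→b: +{b}
  C via C→a: +{a}
  C via C→b B: +{b}
  S via S→B A b: +{a,b}
  S: {a,b}  A: {b}  B: {a,b}  C: {a,b}
iter 2:
  A via A→C: +{a}
  S: {a,b}  A: {a,b}  B: {a,b}  C: {a,b}
iter 3: done
  S: {a,b}  A: {a,b}  B: {a,b}  C: {a,b}

FIRST(S) = ["a", "b"]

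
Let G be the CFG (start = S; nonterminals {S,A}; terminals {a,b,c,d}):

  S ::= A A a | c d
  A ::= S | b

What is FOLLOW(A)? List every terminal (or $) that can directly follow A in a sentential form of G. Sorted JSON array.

FIRST sets, iterate to fixpoint:
pass 1:
  A via A→b: +{b}
  S via S→A A a: +{b}
  S via S→c d: +{c}
  FIRST(S)={b,c}  FIRST(A)={b}
pass 2:
  A via A→S: +{c}
  FIRST(S)={b,c}  FIRST(A)={b,c}
pass 3: (stable)
  FIRST(S)={b,c}  FIRST(A)={b,c}

Compute FOLLOW by fixpoint:
FOLLOW(S) := {$}
iter 1:
  S→A A a: FOLLOW(A) ⊇ FIRST(A) = {b,c}; new: +{b,c}
  S→A A a: FOLLOW(A) ⊇ FIRST(a) = {a}; new: +{a}
  FOLLOW[S]={$}  FOLLOW[A]={a,b,c}
iter 2:
  A→S: FOLLOW(S) ⊇ FOLLOW(A) ⊇ {a,b,c}; new: +{a,b,c}
  FOLLOW[S]={$,a,b,c}  FOLLOW[A]={a,b,c}
iter 3: (stable)
  FOLLOW[S]={$,a,b,c}  FOLLOW[A]={a,b,c}

FOLLOW(A) = ["a", "b", "c"]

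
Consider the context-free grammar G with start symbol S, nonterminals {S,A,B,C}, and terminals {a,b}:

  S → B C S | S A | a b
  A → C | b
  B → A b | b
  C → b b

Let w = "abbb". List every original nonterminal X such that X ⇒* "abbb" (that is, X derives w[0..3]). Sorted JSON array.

Convert to CNF:
  S -> B X2 | S A | T1 T0
  A -> T0 T0 | b
  B -> A T0 | b
  C -> T0 T0
  T0 -> b
  T1 -> a
  X2 -> C S

CYK table (by increasing span) — only the sub-triangle for w[0..3]:
  cell(0,0) a: {T1}  orig:{}
  cell(1,1) b: {A,B,T0}  orig:{A,B}
  cell(2,2) b: {A,B,T0}  orig:{A,B}
  cell(3,3) b: {A,B,T0}  orig:{A,B}
  cell(0,1) ab: {S}
  cell(1,2) bb: {A,B,C}
  cell(2,3) bb: {A,B,C}
  cell(0,2) abb: {S}
  cell(1,3) bbb: {B}
  cell(0,3) abbb: {S}

Original NTs in T[0,3] deriving "abbb": ["S"]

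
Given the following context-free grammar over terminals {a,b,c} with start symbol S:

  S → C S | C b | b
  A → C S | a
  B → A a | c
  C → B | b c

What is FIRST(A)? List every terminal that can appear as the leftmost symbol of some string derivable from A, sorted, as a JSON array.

FIRST sets, iterate to fixpoint:
round 1:
  A via A→a: +{a}
  B via B→A a: +{a}
  B via B→c: +{c}
  C via C→B: +{a,c}
  C via C→b c: +{b}
  S via S→C S: +{a,b,c}
  S: {a,b,c}  A: {a}  B: {a,c}  C: {a,b,c}
round 2:
  A via A→C S: +{b,c}
  B via B→A a: +{b}
  S: {a,b,c}  A: {a,b,c}  B: {a,b,c}  C: {a,b,c}
round 3: done
  S: {a,b,c}  A: {a,b,c}  B: {a,b,c}  C: {a,b,c}

FIRST(A) = ["a", "b", "c"]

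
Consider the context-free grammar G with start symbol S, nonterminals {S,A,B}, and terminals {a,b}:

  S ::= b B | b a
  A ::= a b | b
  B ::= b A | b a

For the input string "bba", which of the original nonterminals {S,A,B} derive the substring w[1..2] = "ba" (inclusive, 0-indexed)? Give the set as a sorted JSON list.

CNF form of G:
  S -> T1 B | T1 T0
  A -> T0 T1 | b
  B -> T1 A | T1 T0
  T0 -> a
  T1 -> b

CYK table (by increasing span) (cells [i..j] with 1 ≤ i ≤ j ≤ 2 only):
  cell(1,1) b: {A,T1}  orig:{A}
  cell(2,2) a: {T0}  orig:{}
  cell(1,2) ba: {B,S}

Original NTs in T[1,2] deriving "ba": ["B", "S"]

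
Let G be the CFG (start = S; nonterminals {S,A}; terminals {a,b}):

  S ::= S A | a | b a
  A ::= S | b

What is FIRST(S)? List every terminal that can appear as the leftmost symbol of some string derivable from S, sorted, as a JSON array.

Compute FIRST by fixpoint:
iter 1:
  A via A→b: +{b}
  S via S→a: +{a}
  S via S→b a: +{b}
  S: {a,b}  A: {b}
iter 2:
  A via A→S: +{a}
  S: {a,b}  A: {a,b}
iter 3: done
  S: {a,b}  A: {a,b}

FIRST(S) = ["a", "b"]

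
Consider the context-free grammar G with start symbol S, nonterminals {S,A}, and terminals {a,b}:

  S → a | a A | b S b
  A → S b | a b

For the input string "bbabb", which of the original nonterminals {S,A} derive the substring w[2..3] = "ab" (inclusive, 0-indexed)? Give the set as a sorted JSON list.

CNF form of G:
  S -> T0 X2 | T1 A | a
  A -> S T0 | T1 T0
  T0 -> b
  T1 -> a
  X2 -> S T0

CYK table (by increasing span) — only the sub-triangle for w[2..3]:
  T[2,2] 'a' = {S,T1}  orig:{S}
  T[3,3] 'b' = {T0}  orig:{}
  T[2,3] 'ab' = {A,X2}  orig:{A}

Original NTs in T[2,3] deriving "ab": ["A"]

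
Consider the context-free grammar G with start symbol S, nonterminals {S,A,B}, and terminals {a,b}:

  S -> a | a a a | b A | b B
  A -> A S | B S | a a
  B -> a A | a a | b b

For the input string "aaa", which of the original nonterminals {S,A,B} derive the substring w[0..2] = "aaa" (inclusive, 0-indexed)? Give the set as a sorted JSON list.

CNF form of G:
  S -> T0 X2 | T1 A | T1 B | a
  A -> A S | B S | T0 T0
  B -> T0 A | T0 T0 | T1 T1
  T0 -> a
  T1 -> b
  X2 -> T0 T0

CYK table (by increasing span) (cells [i..j] with 0 ≤ i ≤ j ≤ 2 only):
  cell(0,0) a: {S,T0}  orig:{S}
  cell(1,1) a: {S,T0}  orig:{S}
  cell(2,2) a: {S,T0}  orig:{S}
  cell(0,1) aa: {A,B,X2}  orig:{A,B}
  cell(1,2) aa: {A,B,X2}  orig:{A,B}
  cell(0,2) aaa: {A,B,S}

Original NTs in T[0,2] deriving "aaa": ["A", "B", "S"]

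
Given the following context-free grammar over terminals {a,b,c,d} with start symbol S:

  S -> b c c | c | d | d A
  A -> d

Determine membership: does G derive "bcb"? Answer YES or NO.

CNF form of G:
  S -> T0 X3 | T2 A | c | d
  A -> d
  T0 -> b
  T1 -> c
  T2 -> d
  X3 -> T1 T1

CYK table (by increasing span):
  cell(0,0) b: {T0}  orig:{}
  cell(1,1) c: {S,T1}  orig:{S}
  cell(2,2) b: {T0}  orig:{}
  cell(0,1) bc: ∅
  cell(1,2) cb: ∅
  cell(0,2) bcb: ∅

S ∉ T[0,2] ⇒ NO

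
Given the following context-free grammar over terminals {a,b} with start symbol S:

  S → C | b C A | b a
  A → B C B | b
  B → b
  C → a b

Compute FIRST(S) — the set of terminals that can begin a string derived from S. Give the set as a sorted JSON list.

FIRST sets, iterate to fixpoint:
[1]
  A via A→b: +{b}
  B via B→b: +{b}
  C via C→a b: +{a}
  S via S→C: +{a}
  S via S→b C A: +{b}
  S: {a,b}  A: {b}  B: {b}  C: {a}
[2] done
  S: {a,b}  A: {b}  B: {b}  C: {a}

FIRST(S) = ["a", "b"]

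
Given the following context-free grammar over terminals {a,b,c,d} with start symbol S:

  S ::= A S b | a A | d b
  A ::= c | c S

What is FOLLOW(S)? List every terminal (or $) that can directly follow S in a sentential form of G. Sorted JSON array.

Compute FIRST by fixpoint:
pass 1:
  A via A→c: +{c}
  S via S→A S b: +{c}
  S via S→a A: +{a}
  S via S→d b: +{d}
  S: {a,c,d}  A: {c}
pass 2: (no change)
  S: {a,c,d}  A: {c}

Compute FOLLOW by fixpoint:
initialize: $ ∈ FOLLOW(S)
[1]
  S→A S b: FOLLOW(A) ⊇ FIRST(S) = {a,c,d}; new: +{a,c,d}
  S→A S b: FOLLOW(S) ⊇ FIRST(b) = {b}; new: +{b}
  S→a A: FOLLOW(A) ⊇ FOLLOW(S) ⊇ {$,b}; new: +{$,b}
  FOLLOW[S]={$,b}  FOLLOW[A]={$,a,b,c,d}
[2]
  A→c S: FOLLOW(S) ⊇ FOLLOW(A) ⊇ {$,a,b,c,d}; new: +{a,c,d}
  FOLLOW[S]={$,a,b,c,d}  FOLLOW[A]={$,a,b,c,d}
[3] (stable)
  FOLLOW[S]={$,a,b,c,d}  FOLLOW[A]={$,a,b,c,d}

FOLLOW(S) = ["$", "a", "b", "c", "d"]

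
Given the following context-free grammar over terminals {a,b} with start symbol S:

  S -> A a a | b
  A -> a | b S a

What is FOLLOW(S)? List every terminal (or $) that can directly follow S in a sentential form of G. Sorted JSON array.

Compute FIRST by fixpoint:
[1]
  A via A→a: +{a}
  A via A→b S a: +{b}
  S via S→A a a: +{a,b}
  FIRST(S)={a,b}  FIRST(A)={a,b}
[2] — fixpoint
  FIRST(S)={a,b}  FIRST(A)={a,b}

Compute FOLLOW by fixpoint:
initialize: $ ∈ FOLLOW(S)
pass 1:
  A→b S a: FOLLOW(S) ⊇ FIRST(a) = {a}; new: +{a}
  S→A a a: FOLLOW(A) ⊇ FIRST(a) = {a}; new: +{a}
  FOLLOW[S]={$,a}  FOLLOW[A]={a}
pass 2: — fixpoint
  FOLLOW[S]={$,a}  FOLLOW[A]={a}

FOLLOW(S) = ["$", "a"]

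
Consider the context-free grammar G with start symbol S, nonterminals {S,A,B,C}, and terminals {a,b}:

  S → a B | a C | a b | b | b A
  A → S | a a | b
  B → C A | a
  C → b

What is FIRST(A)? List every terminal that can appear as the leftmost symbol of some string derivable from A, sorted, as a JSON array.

Compute FIRST by fixpoint:
[1]
  A via A→a a: +{a}
  A via A→b: +{b}
  B via B→a: +{a}
  C via C→b: +{b}
  S via S→a B: +{a}
  S via S→b: +{b}
  FIRST(S)={a,b}  FIRST(A)={a,b}  FIRST(B)={a}  FIRST(C)={b}
[2]
  B via B→C A: +{b}
  FIRST(S)={a,b}  FIRST(A)={a,b}  FIRST(B)={a,b}  FIRST(C)={b}
[3] done
  FIRST(S)={a,b}  FIRST(A)={a,b}  FIRST(B)={a,b}  FIRST(C)={b}

FIRST(A) = ["a", "b"]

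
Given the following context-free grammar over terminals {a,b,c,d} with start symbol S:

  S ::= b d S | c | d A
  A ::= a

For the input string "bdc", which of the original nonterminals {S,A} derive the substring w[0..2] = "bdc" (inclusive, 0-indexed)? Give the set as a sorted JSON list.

CNF form of G:
  S -> T0 X2 | T1 A | c
  A -> a
  T0 -> b
  T1 -> d
  X2 -> T1 S

CYK table (by increasing span) — only the sub-triangle for w[0..2]:
  [0..0]={T0}  "b"  orig:{}
  [1..1]={T1}  "d"  orig:{}
  [2..2]={S}  "c"
  [0..1]=∅  "bd"
  [1..2]={X2}  "dc"  orig:{}
  [0..2]={S}  "bdc"

Original NTs in T[0,2] deriving "bdc": ["S"]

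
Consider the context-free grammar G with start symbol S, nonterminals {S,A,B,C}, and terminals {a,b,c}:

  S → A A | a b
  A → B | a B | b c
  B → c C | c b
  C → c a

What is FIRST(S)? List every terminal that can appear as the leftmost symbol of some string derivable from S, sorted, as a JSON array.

Compute FIRST by fixpoint:
iter 1:
  A via A→a B: +{a}
  A via A→b c: +{b}
  B via B→c C: +{c}
  C via C→c a: +{c}
  S via S→A A: +{a,b}
  S: {a,b}  A: {a,b}  B: {c}  C: {c}
iter 2:
  A via A→B: +{c}
  S via S→A A: +{c}
  S: {a,b,c}  A: {a,b,c}  B: {c}  C: {c}
iter 3: done
  S: {a,b,c}  A: {a,b,c}  B: {c}  C: {c}

FIRST(S) = ["a", "b", "c"]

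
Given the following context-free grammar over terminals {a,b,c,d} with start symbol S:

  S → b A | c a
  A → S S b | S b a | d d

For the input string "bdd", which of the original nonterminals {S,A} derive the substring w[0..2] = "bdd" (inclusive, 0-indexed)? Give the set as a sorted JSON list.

Convert to CNF:
  S -> T0 A | T3 T1
  A -> S X4 | S X5 | T2 T2
  T0 -> b
  T1 -> a
  T2 -> d
  T3 -> c
  X4 -> S T0
  X5 -> T0 T1

Fill CYK table bottom-up (cells [i..j] with 0 ≤ i ≤ j ≤ 2 only):
  [0..0]={T0}  "b"  orig:{}
  [1..1]={T2}  "d"  orig:{}
  [2..2]={T2}  "d"  orig:{}
  [0..1]=∅  "bd"
  [1..2]={A}  "dd"
  [0..2]={S}  "bdd"

Original NTs in T[0,2] deriving "bdd": ["S"]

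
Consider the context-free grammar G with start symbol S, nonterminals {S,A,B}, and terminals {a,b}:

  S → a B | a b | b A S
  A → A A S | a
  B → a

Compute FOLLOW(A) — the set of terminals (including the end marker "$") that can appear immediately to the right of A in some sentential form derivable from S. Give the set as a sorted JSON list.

FIRST sets, iterate to fixpoint:
iter 1:
  A via A→a: +{a}
  B via B→a: +{a}
  S via S→a B: +{a}
  S via S→b A S: +{b}
  FIRST(S)={a,b}  FIRST(A)={a}  FIRST(B)={a}
iter 2: — fixpoint
  FIRST(S)={a,b}  FIRST(A)={a}  FIRST(B)={a}

FOLLOW sets:
FOLLOW(S) := {$}
[1]
  A→A A S: FOLLOW(A) ⊇ FIRST(A) = {a}; new: +{a}
  A→A A S: FOLLOW(A) ⊇ FIRST(S) = {a,b}; new: +{b}
  A→A A S: FOLLOW(S) ⊇ FOLLOW(A) ⊇ {a,b}; new: +{a,b}
  S→a B: FOLLOW(B) ⊇ FOLLOW(S) ⊇ {$,a,b}; new: +{$,a,b}
  S: {$,a,b}  A: {a,b}  B: {$,a,b}
[2] — fixpoint
  S: {$,a,b}  A: {a,b}  B: {$,a,b}

FOLLOW(A) = ["a", "b"]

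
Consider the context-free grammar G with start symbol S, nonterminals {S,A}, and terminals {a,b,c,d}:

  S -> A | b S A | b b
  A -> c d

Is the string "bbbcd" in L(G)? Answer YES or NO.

Convert to CNF:
  S -> T0 T1 | T2 T2 | T2 X3
  A -> T0 T1
  T0 -> c
  T1 -> d
  T2 -> b
  X3 -> S A

CYK table (by increasing span):
  cell(0,0) b: {T2}  orig:{}
  cell(1,1) b: {T2}  orig:{}
  cell(2,2) b: {T2}  orig:{}
  cell(3,3) c: {T0}  orig:{}
  cell(4,4) d: {T1}  orig:{}
  cell(0,1) bb: {S}
  cell(1,2) bb: {S}
  cell(2,3) bc: ∅
  cell(3,4) cd: {A,S}
  cell(0,2) bbb: ∅
  cell(1,3) bbc: ∅
  cell(2,4) bcd: ∅
  cell(0,3) bbbc: ∅
  cell(1,4) bbcd: {X3}  orig:{}
  cell(0,4) bbbcd: {S}

S ∈ T[0,4] ⇒ YES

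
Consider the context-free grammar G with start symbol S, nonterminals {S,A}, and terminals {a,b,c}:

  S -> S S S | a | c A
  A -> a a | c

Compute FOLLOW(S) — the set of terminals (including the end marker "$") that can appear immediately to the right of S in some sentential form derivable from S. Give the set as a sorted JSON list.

FIRST iteration:
[1]
  A via A→a a: +{a}
  A via A→c: +{c}
  S via S→a: +{a}
  S via S→c A: +{c}
  FIRST[S]={a,c}  FIRST[A]={a,c}
[2] (no change)
  FIRST[S]={a,c}  FIRST[A]={a,c}

FOLLOW iteration:
seed FOLLOW(S) with $
pass 1:
  S→S S S: FOLLOW(S) ⊇ FIRST(S) = {a,c}; new: +{a,c}
  S→c A: FOLLOW(A) ⊇ FOLLOW(S) ⊇ {$,a,c}; new: +{$,a,c}
  FOLLOW(S)={$,a,c}  FOLLOW(A)={$,a,c}
pass 2: done
  FOLLOW(S)={$,a,c}  FOLLOW(A)={$,a,c}

FOLLOW(S) = ["$", "a", "c"]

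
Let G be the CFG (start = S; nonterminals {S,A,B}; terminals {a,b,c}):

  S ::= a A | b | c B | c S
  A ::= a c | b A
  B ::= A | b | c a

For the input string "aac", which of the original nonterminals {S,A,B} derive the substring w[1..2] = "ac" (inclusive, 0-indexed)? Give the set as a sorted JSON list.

Convert to CNF:
  S -> T0 A | T1 B | T1 S | b
  A -> T0 T1 | T2 A
  B -> T0 T1 | T1 T0 | T2 A | b
  T0 -> a
  T1 -> c
  T2 -> b

Fill CYK table bottom-up (cells [i..j] with 1 ≤ i ≤ j ≤ 2 only):
  cell(1,1) a: {T0}  orig:{}
  cell(2,2) c: {T1}  orig:{}
  cell(1,2) ac: {A,B}

Original NTs in T[1,2] deriving "ac": ["A", "B"]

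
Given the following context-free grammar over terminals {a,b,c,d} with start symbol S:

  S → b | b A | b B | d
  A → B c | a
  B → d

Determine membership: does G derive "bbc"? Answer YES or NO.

Convert to CNF:
  S -> T1 A | T1 B | b | d
  A -> B T0 | a
  B -> d
  T0 -> c
  T1 -> b

CYK fill:
  T[0,0] 'b' = {S,T1}  orig:{S}
  T[1,1] 'b' = {S,T1}  orig:{S}
  T[2,2] 'c' = {T0}  orig:{}
  T[0,1] 'bb' = ∅
  T[1,2] 'bc' = ∅
  T[0,2] 'bbc' = ∅

S ∉ T[0,2] ⇒ NO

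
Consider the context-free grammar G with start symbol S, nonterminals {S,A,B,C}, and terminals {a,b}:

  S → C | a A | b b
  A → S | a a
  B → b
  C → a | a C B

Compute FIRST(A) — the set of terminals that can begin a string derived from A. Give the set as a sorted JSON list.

Compute FIRST by fixpoint:
pass 1:
  A via A→a a: +{a}
  B via B→b: +{b}
  C via C→a: +{a}
  S via S→C: +{a}
  S via S→b b: +{b}
  FIRST[S]={a,b}  FIRST[A]={a}  FIRST[B]={b}  FIRST[C]={a}
pass 2:
  A via A→S: +{b}
  FIRST[S]={a,b}  FIRST[A]={a,b}  FIRST[B]={b}  FIRST[C]={a}
pass 3: — fixpoint
  FIRST[S]={a,b}  FIRST[A]={a,b}  FIRST[B]={b}  FIRST[C]={a}

FIRST(A) = ["a", "b"]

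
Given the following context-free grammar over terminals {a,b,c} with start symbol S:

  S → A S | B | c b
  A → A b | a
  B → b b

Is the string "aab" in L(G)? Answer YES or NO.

CNF form of G:
  S -> A S | T0 T0 | T1 T0
  A -> A T0 | a
  B -> T0 T0
  T0 -> b
  T1 -> c

CYK table (by increasing span):
  [0..0]={A}  "a"
  [1..1]={A}  "a"
  [2..2]={T0}  "b"  orig:{}
  [0..1]=∅  "aa"
  [1..2]={A}  "ab"
  [0..2]=∅  "aab"

S ∉ T[0,2] ⇒ NO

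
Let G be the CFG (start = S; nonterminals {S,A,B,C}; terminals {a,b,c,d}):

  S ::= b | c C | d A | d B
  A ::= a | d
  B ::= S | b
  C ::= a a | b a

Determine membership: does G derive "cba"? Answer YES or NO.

Convert to CNF:
  S -> T0 C | T1 A | T1 B | b
  A -> a | d
  B -> T0 C | T1 A | T1 B | b
  C -> T2 T2 | T3 T2
  T0 -> c
  T1 -> d
  T2 -> a
  T3 -> b

CYK fill:
  cell(0,0) c: {T0}  orig:{}
  cell(1,1) b: {B,S,T3}  orig:{B,S}
  cell(2,2) a: {A,T2}  orig:{A}
  cell(0,1) cb: ∅
  cell(1,2) ba: {C}
  cell(0,2) cba: {B,S}

S ∈ T[0,2] ⇒ YES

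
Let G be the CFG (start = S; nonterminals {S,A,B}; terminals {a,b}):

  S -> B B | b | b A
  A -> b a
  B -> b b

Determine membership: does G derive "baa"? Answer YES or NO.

CNF form of G:
  S -> B B | T0 A | b
  A -> T0 T1
  B -> T0 T0
  T0 -> b
  T1 -> a

Fill CYK table bottom-up:
  cell(0,0) b: {S,T0}  orig:{S}
  cell(1,1) a: {T1}  orig:{}
  cell(2,2) a: {T1}  orig:{}
  cell(0,1) ba: {A}
  cell(1,2) aa: ∅
  cell(0,2) baa: ∅

S ∉ T[0,2] ⇒ NO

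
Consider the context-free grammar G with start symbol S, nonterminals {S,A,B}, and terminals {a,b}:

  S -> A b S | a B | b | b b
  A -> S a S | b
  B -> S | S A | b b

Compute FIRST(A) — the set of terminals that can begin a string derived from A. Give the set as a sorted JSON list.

FIRST iteration:
iter 1:
  A via A→b: +{b}
  B via B→b b: +{b}
  S via S→A b S: +{b}
  S via S→a B: +{a}
  FIRST(S)={a,b}  FIRST(A)={b}  FIRST(B)={b}
iter 2:
  A via A→S a S: +{a}
  B via B→S: +{a}
  FIRST(S)={a,b}  FIRST(A)={a,b}  FIRST(B)={a,b}
iter 3: done
  FIRST(S)={a,b}  FIRST(A)={a,b}  FIRST(B)={a,b}

FIRST(A) = ["a", "b"]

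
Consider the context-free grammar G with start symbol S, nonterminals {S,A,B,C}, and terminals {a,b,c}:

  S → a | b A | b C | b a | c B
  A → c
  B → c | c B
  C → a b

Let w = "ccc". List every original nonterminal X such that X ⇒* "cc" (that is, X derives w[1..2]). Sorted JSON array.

CNF form of G:
  S -> T0 B | T2 A | T2 C | T2 T1 | a
  A -> c
  B -> T0 B | c
  C -> T1 T2
  T0 -> c
  T1 -> a
  T2 -> b

CYK fill — only the sub-triangle for w[1..2]:
  T[1,1] 'c' = {A,B,T0}  orig:{A,B}
  T[2,2] 'c' = {A,B,T0}  orig:{A,B}
  T[1,2] 'cc' = {B,S}

Original NTs in T[1,2] deriving "cc": ["B", "S"]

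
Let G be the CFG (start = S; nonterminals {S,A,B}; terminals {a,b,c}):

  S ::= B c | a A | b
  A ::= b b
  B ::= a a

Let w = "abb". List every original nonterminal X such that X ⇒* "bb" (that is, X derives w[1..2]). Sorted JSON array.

CNF form of G:
  S -> B T2 | T1 A | b
  A -> T0 T0
  B -> T1 T1
  T0 -> b
  T1 -> a
  T2 -> c

Fill CYK table bottom-up (cells [i..j] with 1 ≤ i ≤ j ≤ 2 only):
  [1..1]={S,T0}  "b"  orig:{S}
  [2..2]={S,T0}  "b"  orig:{S}
  [1..2]={A}  "bb"

Original NTs in T[1,2] deriving "bb": ["A"]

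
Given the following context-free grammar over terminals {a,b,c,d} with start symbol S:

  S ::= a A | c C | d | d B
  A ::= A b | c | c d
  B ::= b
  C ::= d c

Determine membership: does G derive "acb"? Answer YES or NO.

CNF form of G:
  S -> T1 C | T2 B | T3 A | d
  A -> A T0 | T1 T2 | c
  B -> b
  C -> T2 T1
  T0 -> b
  T1 -> c
  T2 -> d
  T3 -> a

Fill CYK table bottom-up:
  [0..0]={T3}  "a"  orig:{}
  [1..1]={A,T1}  "c"  orig:{A}
  [2..2]={B,T0}  "b"  orig:{B}
  [0..1]={S}  "ac"
  [1..2]={A}  "cb"
  [0..2]={S}  "acb"

S ∈ T[0,2] ⇒ YES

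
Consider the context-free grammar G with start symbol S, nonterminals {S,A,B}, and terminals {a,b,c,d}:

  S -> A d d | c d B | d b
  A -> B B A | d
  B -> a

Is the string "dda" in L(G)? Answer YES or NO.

Convert to CNF:
  S -> A X4 | T0 T2 | T1 X5
  A -> B X3 | d
  B -> a
  T0 -> d
  T1 -> c
  T2 -> b
  X3 -> B A
  X4 -> T0 T0
  X5 -> T0 B

CYK fill:
  T[0,0] 'd' = {A,T0}  orig:{A}
  T[1,1] 'd' = {A,T0}  orig:{A}
  T[2,2] 'a' = {B}
  T[0,1] 'dd' = {X4}  orig:{}
  T[1,2] 'da' = {X5}  orig:{}
  T[0,2] 'dda' = ∅

S ∉ T[0,2] ⇒ NO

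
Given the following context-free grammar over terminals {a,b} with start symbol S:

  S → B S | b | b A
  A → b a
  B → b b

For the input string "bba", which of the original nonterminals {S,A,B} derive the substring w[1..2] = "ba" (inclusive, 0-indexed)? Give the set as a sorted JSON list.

CNF form of G:
  S -> B S | T0 A | b
  A -> T0 T1
  B -> T0 T0
  T0 -> b
  T1 -> a

CYK fill — only the sub-triangle for w[1..2]:
  cell(1,1) b: {S,T0}  orig:{S}
  cell(2,2) a: {T1}  orig:{}
  cell(1,2) ba: {A}

Original NTs in T[1,2] deriving "ba": ["A"]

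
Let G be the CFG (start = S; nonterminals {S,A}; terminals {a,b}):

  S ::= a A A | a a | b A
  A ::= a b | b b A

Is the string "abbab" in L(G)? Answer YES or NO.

Convert to CNF:
  S -> T0 T0 | T0 X3 | T1 A
  A -> T0 T1 | T1 X2
  T0 -> a
  T1 -> b
  X2 -> T1 A
  X3 -> A A

CYK table (by increasing span):
  cell(0,0) a: {T0}  orig:{}
  cell(1,1) b: {T1}  orig:{}
  cell(2,2) b: {T1}  orig:{}
  cell(3,3) a: {T0}  orig:{}
  cell(4,4) b: {T1}  orig:{}
  cell(0,1) ab: {A}
  cell(1,2) bb: ∅
  cell(2,3) ba: ∅
  cell(3,4) ab: {A}
  cell(0,2) abb: ∅
  cell(1,3) bba: ∅
  cell(2,4) bab: {S,X2}  orig:{S}
  cell(0,3) abba: ∅
  cell(1,4) bbab: {A}
  cell(0,4) abbab: ∅

S ∉ T[0,4] ⇒ NO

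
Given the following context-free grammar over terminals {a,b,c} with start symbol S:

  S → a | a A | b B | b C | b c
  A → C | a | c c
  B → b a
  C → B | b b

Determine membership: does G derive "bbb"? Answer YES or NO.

Convert to CNF:
  S -> T0 B | T0 C | T0 T2 | T1 A | a
  A -> T0 T0 | T0 T1 | T2 T2 | a
  B -> T0 T1
  C -> T0 T0 | T0 T1
  T0 -> b
  T1 -> a
  T2 -> c

CYK table (by increasing span):
  [0..0]={T0}  "b"  orig:{}
  [1..1]={T0}  "b"  orig:{}
  [2..2]={T0}  "b"  orig:{}
  [0..1]={A,C}  "bb"
  [1..2]={A,C}  "bb"
  [0..2]={S}  "bbb"

S ∈ T[0,2] ⇒ YES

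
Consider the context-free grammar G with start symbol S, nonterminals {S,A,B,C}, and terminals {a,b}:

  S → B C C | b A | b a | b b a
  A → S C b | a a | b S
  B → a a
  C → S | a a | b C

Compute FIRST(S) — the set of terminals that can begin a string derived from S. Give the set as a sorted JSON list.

FIRST sets, iterate to fixpoint:
pass 1:
  A via A→a a: +{a}
  A via A→b S: +{b}
  B via B→a a: +{a}
  C via C→a a: +{a}
  C via C→b C: +{b}
  S via S→B C C: +{a}
  S via S→b A: +{b}
  FIRST(S)={a,b}  FIRST(A)={a,b}  FIRST(B)={a}  FIRST(C)={a,b}
pass 2: done
  FIRST(S)={a,b}  FIRST(A)={a,b}  FIRST(B)={a}  FIRST(C)={a,b}

FIRST(S) = ["a", "b"]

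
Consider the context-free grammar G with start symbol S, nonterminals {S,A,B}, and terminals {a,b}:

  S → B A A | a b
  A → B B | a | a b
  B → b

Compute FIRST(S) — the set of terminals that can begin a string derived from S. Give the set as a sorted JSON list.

FIRST iteration:
[1]
  A via A→a: +{a}
  B via B→b: +{b}
  S via S→B A A: +{b}
  S via S→a b: +{a}
  FIRST[S]={a,b}  FIRST[A]={a}  FIRST[B]={b}
[2]
  A via A→B B: +{b}
  FIRST[S]={a,b}  FIRST[A]={a,b}  FIRST[B]={b}
[3] (stable)
  FIRST[S]={a,b}  FIRST[A]={a,b}  FIRST[B]={b}

FIRST(S) = ["a", "b"]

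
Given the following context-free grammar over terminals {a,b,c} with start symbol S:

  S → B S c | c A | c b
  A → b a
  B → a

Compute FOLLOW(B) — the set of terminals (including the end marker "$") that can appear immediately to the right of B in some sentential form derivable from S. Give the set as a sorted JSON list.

Compute FIRST by fixpoint:
[1]
  A via A→b a: +{b}
  B via B→a: +{a}
  S via S→B S c: +{a}
  S via S→c A: +{c}
  S: {a,c}  A: {b}  B: {a}
[2] — fixpoint
  S: {a,c}  A: {b}  B: {a}

FOLLOW sets:
initialize: $ ∈ FOLLOW(S)
[1]
  S→B S c: FOLLOW(B) ⊇ FIRST(S) = {a,c}; new: +{a,c}
  S→B S c: FOLLOW(S) ⊇ FIRST(c) = {c}; new: +{c}
  S→c A: FOLLOW(A) ⊇ FOLLOW(S) ⊇ {$,c}; new: +{$,c}
  FOLLOW[S]={$,c}  FOLLOW[A]={$,c}  FOLLOW[B]={a,c}
[2] (no change)
  FOLLOW[S]={$,c}  FOLLOW[A]={$,c}  FOLLOW[B]={a,c}

FOLLOW(B) = ["a", "c"]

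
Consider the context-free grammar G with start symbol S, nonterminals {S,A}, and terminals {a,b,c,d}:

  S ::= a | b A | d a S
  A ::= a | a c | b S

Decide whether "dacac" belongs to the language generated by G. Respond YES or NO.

CNF form of G:
  S -> T2 A | T3 X4 | a
  A -> T0 T1 | T2 S | a
  T0 -> a
  T1 -> c
  T2 -> b
  T3 -> d
  X4 -> T0 S

CYK fill:
  T[0,0] 'd' = {T3}  orig:{}
  T[1,1] 'a' = {A,S,T0}  orig:{A,S}
  T[2,2] 'c' = {T1}  orig:{}
  T[3,3] 'a' = {A,S,T0}  orig:{A,S}
  T[4,4] 'c' = {T1}  orig:{}
  T[0,1] 'da' = ∅
  T[1,2] 'ac' = {A}
  T[2,3] 'ca' = ∅
  T[3,4] 'ac' = {A}
  T[0,2] 'dac' = ∅
  T[1,3] 'aca' = ∅
  T[2,4] 'cac' = ∅
  T[0,3] 'daca' = ∅
  T[1,4] 'acac' = ∅
  T[0,4] 'dacac' = ∅

S ∉ T[0,4] ⇒ NO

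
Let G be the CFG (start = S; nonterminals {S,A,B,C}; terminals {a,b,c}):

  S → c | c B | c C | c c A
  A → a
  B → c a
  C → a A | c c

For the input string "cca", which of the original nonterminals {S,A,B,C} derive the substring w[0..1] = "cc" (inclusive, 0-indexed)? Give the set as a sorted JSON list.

CNF form of G:
  S -> T0 B | T0 C | T0 X2 | c
  A -> a
  B -> T0 T1
  C -> T0 T0 | T1 A
  T0 -> c
  T1 -> a
  X2 -> T0 A

CYK table (by increasing span) (cells [i..j] with 0 ≤ i ≤ j ≤ 1 only):
  T[0,0] 'c' = {S,T0}  orig:{S}
  T[1,1] 'c' = {S,T0}  orig:{S}
  T[0,1] 'cc' = {C}

Original NTs in T[0,1] deriving "cc": ["C"]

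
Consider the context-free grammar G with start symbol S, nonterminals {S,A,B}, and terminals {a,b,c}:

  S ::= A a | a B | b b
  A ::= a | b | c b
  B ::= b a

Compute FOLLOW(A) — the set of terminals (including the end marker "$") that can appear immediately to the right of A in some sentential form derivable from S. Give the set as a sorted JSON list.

Compute FIRST by fixpoint:
round 1:
  A via A→a: +{a}
  A via A→b: +{b}
  A via A→c b: +{c}
  B via B→b a: +{b}
  S via S→A a: +{a,b,c}
  S: {a,b,c}  A: {a,b,c}  B: {b}
round 2: done
  S: {a,b,c}  A: {a,b,c}  B: {b}

FOLLOW iteration:
FOLLOW(S) := {$}
round 1:
  S→A a: FOLLOW(A) ⊇ FIRST(a) = {a}; new: +{a}
  S→a B: FOLLOW(B) ⊇ FOLLOW(S) ⊇ {$}; new: +{$}
  FOLLOW(S)={$}  FOLLOW(A)={a}  FOLLOW(B)={$}
round 2: (no change)
  FOLLOW(S)={$}  FOLLOW(A)={a}  FOLLOW(B)={$}

FOLLOW(A) = ["a"]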